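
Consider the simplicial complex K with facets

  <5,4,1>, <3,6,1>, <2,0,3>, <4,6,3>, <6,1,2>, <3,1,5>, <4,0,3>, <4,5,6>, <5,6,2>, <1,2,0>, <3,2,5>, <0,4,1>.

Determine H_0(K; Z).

H_0 = Z.

K has 7 vertices, 18 edges, 12 triangles.
rank ∂_0 = 0, rank ∂_1 = 6 ⇒ b_0 = 7 − 0 − 6 = 1; all invariant factors of ∂_1 are 1 so no torsion. So H_0 = Z.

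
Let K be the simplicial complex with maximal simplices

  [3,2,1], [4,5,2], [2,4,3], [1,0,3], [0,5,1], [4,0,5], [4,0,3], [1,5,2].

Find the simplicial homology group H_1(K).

Order the vertices as 0 < 1 < 2 < 3 < 4 < 5. Listing each simplex with vertices in this order, K has dimension 2 with simplices:

  0-simplices (6): [0], [1], [2], [3], [4], [5]
  1-simplices (12): [0,1], [0,3], [0,4], [0,5], [1,2], [1,3], [1,5], [2,3], [2,4], [2,5], [3,4], [4,5]
  2-simplices (8): [0,1,3], [0,1,5], [0,3,4], [0,4,5], [1,2,3], [1,2,5], [2,3,4], [2,4,5]

Hence C_0 ≅ Z^6, C_1 ≅ Z^12, C_2 ≅ Z^8.

∂_1: C_1 → C_0 maps an edge to its endpoints' difference, ∂[p,q] = q − p. For instance
  ∂[4,5] = [5] − [4].
The resulting 6×12 matrix has rank 5, and its Smith normal form has invariant factors (1,1,1,1,1).

Boundary ∂_2: C_2 → C_1 acts by ∂[p,q,r] = [q,r] − [p,r] + [p,q]. For instance
  ∂[2,3,4] = [3,4] − [2,4] + [2,3],
  ∂[0,1,3] = [1,3] − [0,3] + [0,1].
The 12×8 boundary matrix has rank 7 and Smith normal form diag(1,1,1,1,1,1,1).

Reading off H_k = ker ∂_k / im ∂_{k+1}:

  H_1: rank ker ∂_1 − rank ∂_2 = (12 − 5) − 7 = 0, and the invariant factors of ∂_2 are all 1, so H_1 = 0.

H_1 = 0.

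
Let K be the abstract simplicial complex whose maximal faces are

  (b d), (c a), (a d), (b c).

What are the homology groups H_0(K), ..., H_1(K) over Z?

H_0 = Z,  H_1 = Z.

K has 4 vertices, 4 edges.
rank ∂_0 = 0, rank ∂_1 = 3 ⇒ b_0 = 4 − 0 − 3 = 1; all invariant factors of ∂_1 are 1 so no torsion. So H_0 ≅ Z.
rank ∂_1 = 3, rank ∂_2 = 0 ⇒ b_1 = 4 − 3 − 0 = 1. So H_1 ≅ Z.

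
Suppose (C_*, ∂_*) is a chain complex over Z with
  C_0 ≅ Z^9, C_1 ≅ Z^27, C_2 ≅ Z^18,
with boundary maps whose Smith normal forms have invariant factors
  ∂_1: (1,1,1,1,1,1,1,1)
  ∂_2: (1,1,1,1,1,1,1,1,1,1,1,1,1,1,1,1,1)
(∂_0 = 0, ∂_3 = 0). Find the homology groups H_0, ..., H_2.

H_0: b_0 = 9 − 0 − 8 = 1; torsion from ∂_1 factors > 1: none. So H_0 = Z.
H_1: b_1 = 27 − 8 − 17 = 2; torsion from ∂_2 factors > 1: none. So H_1 = Z^2.
H_2: b_2 = 18 − 17 − 0 = 1; torsion from ∂_3 factors > 1: none. So H_2 = Z.

H_0 = Z,  H_1 = Z^2,  H_2 = Z.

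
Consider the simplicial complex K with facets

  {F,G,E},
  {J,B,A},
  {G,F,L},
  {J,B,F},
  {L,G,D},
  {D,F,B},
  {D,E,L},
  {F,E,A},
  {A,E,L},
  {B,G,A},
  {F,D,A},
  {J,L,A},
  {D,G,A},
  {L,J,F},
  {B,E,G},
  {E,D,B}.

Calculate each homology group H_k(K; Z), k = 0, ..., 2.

Order the vertices as A < B < D < E < F < G < J < L. Listing each simplex with vertices in this order, K has dimension 2 with simplices:

  0-simplices (8): A, B, D, E, F, G, J, L
  1-simplices (24): AB, AD, AE, AF, AG, AJ, AL, BD, BE, BF, BG, BJ, DE, DF, DG, DL, EF, EG, EL, FG, FJ, FL, GL, JL
  2-simplices (16): ABG, ABJ, ADF, ADG, AEF, AEL, AJL, BDE, BDF, BEG, BFJ, DEL, DGL, EFG, FGL, FJL

Hence C_0 ≅ Z^8, C_1 ≅ Z^24, C_2 ≅ Z^16.

Boundary ∂_1: C_1 → C_0 maps an edge to its endpoints' difference, ∂[p,q] = q − p. For instance
  ∂AE = E − A.
The resulting 8×24 matrix has rank 7, and its Smith normal form has invariant factors (1,1,1,1,1,1,1).

The boundary map ∂_2: C_2 → C_1 sends each 2-simplex [p,q,r] to [q,r] − [p,r] + [p,q]. For instance
  ∂DEL = EL − DL + DE,
  ∂FJL = JL − FL + FJ.
The 24×16 boundary matrix has rank 15 and Smith normal form diag(1,1,1,1,1,1,1,1,1,1,1,1,1,1,1).

From H_k ≅ ker(∂_k) / im(∂_{k+1}) we obtain:

  H_0: rank C_0 − rank ∂_1 = 8 − 7 = 1, and the invariant factors of ∂_1 are all 1, so H_0 ≅ Z.
  H_1: rank ker ∂_1 − rank ∂_2 = (24 − 7) − 15 = 2, and the invariant factors of ∂_2 are all 1, so H_1 ≅ Z^2.
  H_2: rank ker ∂_2 − rank ∂_3 = (16 − 15) − 0 = 1, and there is no ∂_3, so H_2 ≅ Z.

As a check, the Euler characteristic is 8 − 24 + 16 = 0, which agrees with 1 − 2 + 1 = 0.

H_0 ≅ Z,  H_1 ≅ Z^2,  H_2 ≅ Z.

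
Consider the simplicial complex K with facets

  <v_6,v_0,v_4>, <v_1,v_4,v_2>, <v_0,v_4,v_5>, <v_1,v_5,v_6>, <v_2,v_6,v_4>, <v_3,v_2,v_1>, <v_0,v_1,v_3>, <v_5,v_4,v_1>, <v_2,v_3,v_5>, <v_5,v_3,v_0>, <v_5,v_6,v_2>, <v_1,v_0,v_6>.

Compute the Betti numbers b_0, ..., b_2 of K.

We work with the vertex ordering v_0 < v_1 < v_2 < v_3 < v_4 < v_5 < v_6. The simplices of K, each written with vertices in increasing order, are:

  0-simplices (7): [v_0], [v_1], [v_2], [v_3], [v_4], [v_5], [v_6]
  1-simplices (18): (18 of them)
  2-simplices (12): (12 of them)

so the chain groups are C_0 ≅ Z^7, C_1 ≅ Z^18, C_2 ≅ Z^12.

∂_1: C_1 → C_0 sends each edge [p,q] (with p < q) to q − p. For instance
  ∂[v_2,v_6] = [v_6] − [v_2].
The 7×18 boundary matrix has rank 6 and Smith normal form diag(1,1,1,1,1,1).

The boundary map ∂_2: C_2 → C_1 acts by ∂[p,q,r] = [q,r] − [p,r] + [p,q]. For instance
  ∂[v_0,v_3,v_5] = [v_3,v_5] − [v_0,v_5] + [v_0,v_3],
  ∂[v_1,v_4,v_5] = [v_4,v_5] − [v_1,v_5] + [v_1,v_4].
As a 18×12 matrix over Z this has rank 12, with invariant factors (1,1,1,1,1,1,1,1,1,1,1,2).

Reading off H_k = ker ∂_k / im ∂_{k+1}:

  H_0: rank C_0 − rank ∂_1 = 7 − 6 = 1, and the invariant factors of ∂_1 are all 1, so H_0 ≅ Z.
  H_1: rank ker ∂_1 − rank ∂_2 = (18 − 6) − 12 = 0, and ∂_2 has invariant factor 2 > 1, so H_1 ≅ Z_2.
  H_2: rank ker ∂_2 − rank ∂_3 = (12 − 12) − 0 = 0, and there is no ∂_3, so H_2 ≅ 0.

As a check, the Euler characteristic is 7 − 18 + 12 = 1, which agrees with 1 − 0 + 0 = 1.

Hence the Betti numbers are b_0 = 1, b_1 = 0, b_2 = 0.

b_0 = 1, b_1 = 0, b_2 = 0.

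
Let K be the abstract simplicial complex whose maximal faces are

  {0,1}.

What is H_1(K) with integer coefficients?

H_1 = 0.

Order the vertices as 0 < 1. Listing each simplex with vertices in this order, K has dimension 1 with simplices:

  0-simplices (2): [0], [1]
  1-simplices (1): [0,1]

Hence C_0 ≅ Z^2, C_1 ≅ Z^1.

Boundary ∂_1: C_1 → C_0 maps an edge to its endpoints' difference, ∂[p,q] = q − p.
This gives a 2×1 integer matrix of rank 1; reducing to Smith normal form yields diagonal entries (1).

Computing H_k = (kernel of ∂_k) / (image of ∂_{k+1}):

  H_1: rank ker ∂_1 − rank ∂_2 = (1 − 1) − 0 = 0, and there is no ∂_2, so H_1 = 0.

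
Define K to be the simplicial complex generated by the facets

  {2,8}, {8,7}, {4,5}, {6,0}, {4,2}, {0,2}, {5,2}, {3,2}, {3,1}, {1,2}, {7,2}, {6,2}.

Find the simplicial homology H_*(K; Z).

Fix the vertex order 0 < 1 < 2 < 3 < 4 < 5 < 6 < 7 < 8 and write every simplex with vertices in increasing order. Then dim K = 1 and the simplices of K are:

  0-simplices (9): [0], [1], [2], [3], [4], [5], [6], [7], [8]
  1-simplices (12): [0,2], [0,6], [1,2], [1,3], [2,3], [2,4], [2,5], [2,6], [2,7], [2,8], [4,5], [7,8]

Hence C_0 ≅ Z^9, C_1 ≅ Z^12.

The boundary map ∂_1: C_1 → C_0 sends each edge [p,q] (with p < q) to q − p.
The resulting 9×12 matrix has rank 8, and its Smith normal form has invariant factors (1,1,1,1,1,1,1,1).

Reading off H_k = ker ∂_k / im ∂_{k+1}:

  H_0: rank C_0 − rank ∂_1 = 9 − 8 = 1, and the invariant factors of ∂_1 are all 1, so H_0 ≅ Z.
  H_1: rank ker ∂_1 − rank ∂_2 = (12 − 8) − 0 = 4, and there is no ∂_2, so H_1 ≅ Z^4.

(K is a triangulation of a wedge of 4 circles.)

H_0 ≅ Z,  H_1 ≅ Z^4.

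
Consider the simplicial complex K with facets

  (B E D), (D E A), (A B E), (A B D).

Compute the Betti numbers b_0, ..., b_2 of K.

b_0 = 1, b_1 = 0, b_2 = 1.

Take the total order A < B < D < E on the vertex set. Then K (dimension 2) consists of the simplices:

  0-simplices (4): A, B, D, E
  1-simplices (6): AB, AD, AE, BD, BE, DE
  2-simplices (4): ABD, ABE, ADE, BDE

so the chain groups are C_0 ≅ Z^4, C_1 ≅ Z^6, C_2 ≅ Z^4.

The boundary map ∂_1: C_1 → C_0 is given by ∂[p,q] = [q] − [p].
The 4×6 boundary matrix has rank 3 and Smith normal form diag(1,1,1).

The boundary map ∂_2: C_2 → C_1 maps a triangle to the signed sum of its edges. For instance
  ∂BDE = DE − BE + BD,
  ∂ADE = DE − AE + AD.
The 6×4 boundary matrix has rank 3 and Smith normal form diag(1,1,1).

Now H_k = ker ∂_k / im ∂_{k+1}, so:

  H_0: rank C_0 − rank ∂_1 = 4 − 3 = 1, and the invariant factors of ∂_1 are all 1, so H_0 ≅ Z.
  H_1: rank ker ∂_1 − rank ∂_2 = (6 − 3) − 3 = 0, and the invariant factors of ∂_2 are all 1, so H_1 ≅ 0.
  H_2: rank ker ∂_2 − rank ∂_3 = (4 − 3) − 0 = 1, and there is no ∂_3, so H_2 ≅ Z.

(K is a triangulation of the 2-sphere S^2.)

Hence the Betti numbers are b_0 = 1, b_1 = 0, b_2 = 1.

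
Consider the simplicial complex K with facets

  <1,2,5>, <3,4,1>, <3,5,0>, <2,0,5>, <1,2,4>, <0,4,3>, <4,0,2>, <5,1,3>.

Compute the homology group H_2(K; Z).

We work with the vertex ordering 0 < 1 < 2 < 3 < 4 < 5. The simplices of K, each written with vertices in increasing order, are:

  0-simplices (6): [0], [1], [2], [3], [4], [5]
  1-simplices (12): [0,2], [0,3], [0,4], [0,5], [1,2], [1,3], [1,4], [1,5], [2,4], [2,5], [3,4], [3,5]
  2-simplices (8): [0,2,4], [0,2,5], [0,3,4], [0,3,5], [1,2,4], [1,2,5], [1,3,4], [1,3,5]

so the chain groups are C_0 ≅ Z^6, C_1 ≅ Z^12, C_2 ≅ Z^8.

Boundary ∂_1: C_1 → C_0 maps an edge to its endpoints' difference, ∂[p,q] = q − p. For instance
  ∂[2,4] = [4] − [2].
As a 6×12 matrix over Z this has rank 5, with invariant factors (1,1,1,1,1).

Boundary ∂_2: C_2 → C_1 maps a triangle to the signed sum of its edges. For instance
  ∂[1,3,5] = [3,5] − [1,5] + [1,3],
  ∂[0,2,5] = [2,5] − [0,5] + [0,2].
The resulting 12×8 matrix has rank 7, and its Smith normal form has invariant factors (1,1,1,1,1,1,1).

Computing H_k = (kernel of ∂_k) / (image of ∂_{k+1}):

  H_2: rank ker ∂_2 − rank ∂_3 = (8 − 7) − 0 = 1, and there is no ∂_3, so H_2 ≅ Z.

(K is a triangulation of the 2-sphere S^2.)

H_2 ≅ Z.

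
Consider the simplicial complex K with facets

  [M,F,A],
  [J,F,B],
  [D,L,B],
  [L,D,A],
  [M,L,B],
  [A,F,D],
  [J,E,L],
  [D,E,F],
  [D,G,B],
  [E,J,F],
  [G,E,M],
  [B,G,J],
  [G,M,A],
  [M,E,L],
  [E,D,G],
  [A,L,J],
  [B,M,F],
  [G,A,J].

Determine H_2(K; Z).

Take the total order A < B < D < E < F < G < J < L < M on the vertex set. Then K (dimension 2) consists of the simplices:

  0-simplices (9): A, B, D, E, F, G, J, L, M
  1-simplices (27): AD, AF, AG, AJ, AL, AM, BD, BF, BG, BJ, BL, BM, DE, DF, DG, DL, EF, EG, EJ, EL, EM, FJ, FM, GJ, GM, JL, LM
  2-simplices (18): ADF, ADL, AFM, AGJ, AGM, AJL, BDG, BDL, BFJ, BFM, BGJ, BLM, DEF, DEG, EFJ, EGM, EJL, ELM

giving chain groups C_0 ≅ Z^9, C_1 ≅ Z^27, C_2 ≅ Z^18.

Boundary ∂_1: C_1 → C_0 is given by ∂[p,q] = [q] − [p]. For instance
  ∂AF = F − A.
As a 9×27 matrix over Z this has rank 8, with invariant factors (1,1,1,1,1,1,1,1).

∂_2: C_2 → C_1 maps a triangle to the signed sum of its edges. For instance
  ∂BFJ = FJ − BJ + BF,
  ∂AJL = JL − AL + AJ.
The 27×18 boundary matrix has rank 17 and Smith normal form diag(1,1,1,1,1,1,1,1,1,1,1,1,1,1,1,1,1).

Reading off H_k = ker ∂_k / im ∂_{k+1}:

  H_2: rank ker ∂_2 − rank ∂_3 = (18 − 17) − 0 = 1, and there is no ∂_3, so H_2 ≅ Z.

H_2 ≅ Z.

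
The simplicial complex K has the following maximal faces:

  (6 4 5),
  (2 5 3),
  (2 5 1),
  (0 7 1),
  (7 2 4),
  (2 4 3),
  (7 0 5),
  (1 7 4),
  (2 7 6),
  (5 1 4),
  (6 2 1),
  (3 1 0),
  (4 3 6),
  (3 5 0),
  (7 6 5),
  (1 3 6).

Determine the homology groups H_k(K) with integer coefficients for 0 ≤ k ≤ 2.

H_0 = Z,  H_1 = Z^2,  H_2 = Z.

Fix the vertex order 0 < 1 < 2 < 3 < 4 < 5 < 6 < 7 and write every simplex with vertices in increasing order. Then dim K = 2 and the simplices of K are:

  0-simplices (8): [0], [1], [2], [3], [4], [5], [6], [7]
  1-simplices (24): (24 of them)
  2-simplices (16): [0,1,3], [0,1,7], [0,3,5], [0,5,7], [1,2,5], [1,2,6], [1,3,6], [1,4,5], [1,4,7], [2,3,4], [2,3,5], [2,4,7], [2,6,7], [3,4,6], [4,5,6], [5,6,7]

so the chain groups are C_0 ≅ Z^8, C_1 ≅ Z^24, C_2 ≅ Z^16.

Boundary ∂_1: C_1 → C_0 sends each edge [p,q] (with p < q) to q − p.
This gives a 8×24 integer matrix of rank 7; reducing to Smith normal form yields diagonal entries (1,1,1,1,1,1,1).

The boundary map ∂_2: C_2 → C_1 sends each 2-simplex [p,q,r] to [q,r] − [p,r] + [p,q]. For instance
  ∂[1,4,5] = [4,5] − [1,5] + [1,4],
  ∂[2,6,7] = [6,7] − [2,7] + [2,6].
The resulting 24×16 matrix has rank 15, and its Smith normal form has invariant factors (1,1,1,1,1,1,1,1,1,1,1,1,1,1,1).

From H_k ≅ ker(∂_k) / im(∂_{k+1}) we obtain:

  H_0: rank C_0 − rank ∂_1 = 8 − 7 = 1, and the invariant factors of ∂_1 are all 1, so H_0 ≅ Z.
  H_1: rank ker ∂_1 − rank ∂_2 = (24 − 7) − 15 = 2, and the invariant factors of ∂_2 are all 1, so H_1 ≅ Z^2.
  H_2: rank ker ∂_2 − rank ∂_3 = (16 − 15) − 0 = 1, and there is no ∂_3, so H_2 ≅ Z.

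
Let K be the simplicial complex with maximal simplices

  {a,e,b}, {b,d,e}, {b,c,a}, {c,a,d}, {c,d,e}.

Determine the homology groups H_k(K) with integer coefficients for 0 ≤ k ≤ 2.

We work with the vertex ordering a < b < c < d < e. The simplices of K, each written with vertices in increasing order, are:

  0-simplices (5): a, b, c, d, e
  1-simplices (10): ab, ac, ad, ae, bc, bd, be, cd, ce, de
  2-simplices (5): abc, abe, acd, bde, cde

so the chain groups are C_0 ≅ Z^5, C_1 ≅ Z^10, C_2 ≅ Z^5.

Boundary ∂_1: C_1 → C_0 maps an edge to its endpoints' difference, ∂[p,q] = q − p. For instance
  ∂bc = c − b.
This gives a 5×10 integer matrix of rank 4; reducing to Smith normal form yields diagonal entries (1,1,1,1).

Boundary ∂_2: C_2 → C_1 acts by ∂[p,q,r] = [q,r] − [p,r] + [p,q]. For instance
  ∂cde = de − ce + cd,
  ∂abc = bc − ac + ab.
This gives a 10×5 integer matrix of rank 5; reducing to Smith normal form yields diagonal entries (1,1,1,1,1).

From H_k ≅ ker(∂_k) / im(∂_{k+1}) we obtain:

  H_0: rank C_0 − rank ∂_1 = 5 − 4 = 1, and the invariant factors of ∂_1 are all 1, so H_0 = Z.
  H_1: rank ker ∂_1 − rank ∂_2 = (10 − 4) − 5 = 1, and the invariant factors of ∂_2 are all 1, so H_1 = Z.
  H_2: rank ker ∂_2 − rank ∂_3 = (5 − 5) − 0 = 0, and there is no ∂_3, so H_2 = 0.

As a check, the Euler characteristic is 5 − 10 + 5 = 0, which agrees with 1 − 1 + 0 = 0.
(K is a triangulation of the Möbius band.)

H_0 = Z,  H_1 = Z,  H_2 = 0.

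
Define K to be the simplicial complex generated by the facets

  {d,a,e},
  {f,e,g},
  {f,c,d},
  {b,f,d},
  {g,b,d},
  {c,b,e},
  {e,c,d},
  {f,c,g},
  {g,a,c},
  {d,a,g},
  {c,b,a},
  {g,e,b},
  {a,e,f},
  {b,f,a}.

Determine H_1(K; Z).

Fix the vertex order a < b < c < d < e < f < g and write every simplex with vertices in increasing order. Then dim K = 2 and the simplices of K are:

  0-simplices (7): a, b, c, d, e, f, g
  1-simplices (21): ab, ac, ad, ae, af, ag, bc, bd, be, bf, bg, cd, ce, cf, cg, de, df, dg, ef, eg, fg
  2-simplices (14): abc, abf, acg, ade, adg, aef, bce, bdf, bdg, beg, cde, cdf, cfg, efg

so the chain groups are C_0 ≅ Z^7, C_1 ≅ Z^21, C_2 ≅ Z^14.

Boundary ∂_1: C_1 → C_0 sends each edge [p,q] (with p < q) to q − p. For instance
  ∂cg = g − c.
This gives a 7×21 integer matrix of rank 6; reducing to Smith normal form yields diagonal entries (1,1,1,1,1,1).

The boundary map ∂_2: C_2 → C_1 acts by ∂[p,q,r] = [q,r] − [p,r] + [p,q]. For instance
  ∂abf = bf − af + ab,
  ∂bce = ce − be + bc.
As a 21×14 matrix over Z this has rank 13, with invariant factors (1,1,1,1,1,1,1,1,1,1,1,1,1).

Reading off H_k = ker ∂_k / im ∂_{k+1}:

  H_1: rank ker ∂_1 − rank ∂_2 = (21 − 6) − 13 = 2, and the invariant factors of ∂_2 are all 1, so H_1 ≅ Z^2.

H_1 = Z^2.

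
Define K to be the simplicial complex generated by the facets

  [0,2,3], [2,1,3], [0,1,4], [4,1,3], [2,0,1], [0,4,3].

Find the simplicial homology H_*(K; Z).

H_0 = Z,  H_1 = 0,  H_2 = Z.

K has 5 vertices, 9 edges, 6 triangles.
rank ∂_0 = 0, rank ∂_1 = 4 ⇒ b_0 = 5 − 0 − 4 = 1; all invariant factors of ∂_1 are 1 so no torsion. So H_0 = Z.
rank ∂_1 = 4, rank ∂_2 = 5 ⇒ b_1 = 9 − 4 − 5 = 0; all invariant factors of ∂_2 are 1 so no torsion. So H_1 = 0.
rank ∂_2 = 5, rank ∂_3 = 0 ⇒ b_2 = 6 − 5 − 0 = 1. So H_2 = Z.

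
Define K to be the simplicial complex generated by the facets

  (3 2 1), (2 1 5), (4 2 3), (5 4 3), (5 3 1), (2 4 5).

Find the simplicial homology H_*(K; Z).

Take the total order 1 < 2 < 3 < 4 < 5 on the vertex set. Then K (dimension 2) consists of the simplices:

  0-simplices (5): [1], [2], [3], [4], [5]
  1-simplices (9): [1,2], [1,3], [1,5], [2,3], [2,4], [2,5], [3,4], [3,5], [4,5]
  2-simplices (6): [1,2,3], [1,2,5], [1,3,5], [2,3,4], [2,4,5], [3,4,5]

Hence C_0 ≅ Z^5, C_1 ≅ Z^9, C_2 ≅ Z^6.

∂_1: C_1 → C_0 sends each edge [p,q] (with p < q) to q − p.
As a 5×9 matrix over Z this has rank 4, with invariant factors (1,1,1,1).

The boundary map ∂_2: C_2 → C_1 sends each 2-simplex [p,q,r] to [q,r] − [p,r] + [p,q]. For instance
  ∂[1,2,5] = [2,5] − [1,5] + [1,2],
  ∂[3,4,5] = [4,5] − [3,5] + [3,4].
As a 9×6 matrix over Z this has rank 5, with invariant factors (1,1,1,1,1).

Computing H_k = (kernel of ∂_k) / (image of ∂_{k+1}):

  H_0: rank C_0 − rank ∂_1 = 5 − 4 = 1, and the invariant factors of ∂_1 are all 1, so H_0 = Z.
  H_1: rank ker ∂_1 − rank ∂_2 = (9 − 4) − 5 = 0, and the invariant factors of ∂_2 are all 1, so H_1 = 0.
  H_2: rank ker ∂_2 − rank ∂_3 = (6 − 5) − 0 = 1, and there is no ∂_3, so H_2 = Z.

As a check, the Euler characteristic is 5 − 9 + 6 = 2, which agrees with 1 − 0 + 1 = 2.
(K is a triangulation of the 2-sphere S^2.)

H_0 ≅ Z,  H_1 = 0,  H_2 ≅ Z.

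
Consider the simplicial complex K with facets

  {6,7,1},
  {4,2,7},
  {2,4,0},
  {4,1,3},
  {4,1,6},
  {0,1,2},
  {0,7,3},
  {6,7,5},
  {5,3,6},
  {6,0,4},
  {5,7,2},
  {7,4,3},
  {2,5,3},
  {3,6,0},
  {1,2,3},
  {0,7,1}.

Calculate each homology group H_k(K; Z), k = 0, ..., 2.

K has 8 vertices, 24 edges, 16 triangles.
rank ∂_0 = 0, rank ∂_1 = 7 ⇒ b_0 = 8 − 0 − 7 = 1; all invariant factors of ∂_1 are 1 so no torsion. So H_0 ≅ Z.
rank ∂_1 = 7, rank ∂_2 = 15 ⇒ b_1 = 24 − 7 − 15 = 2; all invariant factors of ∂_2 are 1 so no torsion. So H_1 ≅ Z^2.
rank ∂_2 = 15, rank ∂_3 = 0 ⇒ b_2 = 16 − 15 − 0 = 1. So H_2 ≅ Z.

H_0 ≅ Z,  H_1 ≅ Z^2,  H_2 ≅ Z.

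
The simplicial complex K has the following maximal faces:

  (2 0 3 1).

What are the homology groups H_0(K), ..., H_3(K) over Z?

H_0 ≅ Z,  H_1 = 0,  H_2 = 0,  H_3 = 0.

We work with the vertex ordering 0 < 1 < 2 < 3. The simplices of K, each written with vertices in increasing order, are:

  0-simplices (4): [0], [1], [2], [3]
  1-simplices (6): [0,1], [0,2], [0,3], [1,2], [1,3], [2,3]
  2-simplices (4): [0,1,2], [0,1,3], [0,2,3], [1,2,3]
  3-simplices (1): [0,1,2,3]

so the chain groups are C_0 ≅ Z^4, C_1 ≅ Z^6, C_2 ≅ Z^4, C_3 ≅ Z^1.

The boundary map ∂_1: C_1 → C_0 sends each edge [p,q] (with p < q) to q − p. For instance
  ∂[0,2] = [2] − [0].
The 4×6 boundary matrix has rank 3 and Smith normal form diag(1,1,1).

∂_2: C_2 → C_1 maps a triangle to the signed sum of its edges. For instance
  ∂[0,1,2] = [1,2] − [0,2] + [0,1],
  ∂[0,1,3] = [1,3] − [0,3] + [0,1].
The 6×4 boundary matrix has rank 3 and Smith normal form diag(1,1,1).

∂_3: C_3 → C_2 sends each 3-simplex σ to the alternating sum Σ_i (−1)^i (σ with its i-th vertex removed). For instance
  ∂[0,1,2,3] = [1,2,3] − [0,2,3] + [0,1,3] − [0,1,2].
This gives a 4×1 integer matrix of rank 1; reducing to Smith normal form yields diagonal entries (1).

Reading off H_k = ker ∂_k / im ∂_{k+1}:

  H_0: rank C_0 − rank ∂_1 = 4 − 3 = 1, and the invariant factors of ∂_1 are all 1, so H_0 = Z.
  H_1: rank ker ∂_1 − rank ∂_2 = (6 − 3) − 3 = 0, and the invariant factors of ∂_2 are all 1, so H_1 = 0.
  H_2: rank ker ∂_2 − rank ∂_3 = (4 − 3) − 1 = 0, and the invariant factors of ∂_3 are all 1, so H_2 = 0.
  H_3: rank ker ∂_3 − rank ∂_4 = (1 − 1) − 0 = 0, and there is no ∂_4, so H_3 = 0.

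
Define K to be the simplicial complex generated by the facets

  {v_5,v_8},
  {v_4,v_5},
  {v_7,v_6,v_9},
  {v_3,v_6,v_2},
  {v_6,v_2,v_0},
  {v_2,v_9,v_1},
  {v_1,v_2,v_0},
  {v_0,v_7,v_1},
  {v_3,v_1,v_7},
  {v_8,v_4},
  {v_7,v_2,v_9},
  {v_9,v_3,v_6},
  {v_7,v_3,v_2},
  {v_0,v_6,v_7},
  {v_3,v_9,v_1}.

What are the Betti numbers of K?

b_0 = 2, b_1 = 1, b_2 = 0.

Take the total order v_0 < v_1 < v_2 < v_3 < v_4 < v_5 < v_6 < v_7 < v_8 < v_9 on the vertex set. Then K (dimension 2) consists of the simplices:

  0-simplices (10): [v_0], [v_1], [v_2], [v_3], [v_4], [v_5], [v_6], [v_7], [v_8], [v_9]
  1-simplices (21): (21 of them)
  2-simplices (12): (12 of them)

so the chain groups are C_0 ≅ Z^10, C_1 ≅ Z^21, C_2 ≅ Z^12.

Boundary ∂_1: C_1 → C_0 maps an edge to its endpoints' difference, ∂[p,q] = q − p.
As a 10×21 matrix over Z this has rank 8, with invariant factors (1,1,1,1,1,1,1,1).

Boundary ∂_2: C_2 → C_1 acts by ∂[p,q,r] = [q,r] − [p,r] + [p,q]. For instance
  ∂[v_6,v_7,v_9] = [v_7,v_9] − [v_6,v_9] + [v_6,v_7],
  ∂[v_0,v_6,v_7] = [v_6,v_7] − [v_0,v_7] + [v_0,v_6].
The 21×12 boundary matrix has rank 12 and Smith normal form diag(1,1,1,1,1,1,1,1,1,1,1,2).

Reading off H_k = ker ∂_k / im ∂_{k+1}:

  H_0: rank C_0 − rank ∂_1 = 10 − 8 = 2, and the invariant factors of ∂_1 are all 1, so H_0 = Z^2.
  H_1: rank ker ∂_1 − rank ∂_2 = (21 − 8) − 12 = 1, and ∂_2 has invariant factor 2 > 1, so H_1 = Z ⊕ Z/2Z.
  H_2: rank ker ∂_2 − rank ∂_3 = (12 − 12) − 0 = 0, and there is no ∂_3, so H_2 = 0.

Hence the Betti numbers are b_0 = 2, b_1 = 1, b_2 = 0.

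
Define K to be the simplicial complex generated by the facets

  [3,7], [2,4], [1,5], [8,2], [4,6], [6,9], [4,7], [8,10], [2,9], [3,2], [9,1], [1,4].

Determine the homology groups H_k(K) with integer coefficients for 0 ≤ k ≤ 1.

H_0 = Z,  H_1 = Z^3.

Order the vertices as 1 < 2 < 3 < 4 < 5 < 6 < 7 < 8 < 9 < 10. Listing each simplex with vertices in this order, K has dimension 1 with simplices:

  0-simplices (10): [1], [2], [3], [4], [5], [6], [7], [8], [9], [10]
  1-simplices (12): [1,4], [1,5], [1,9], [2,3], [2,4], [2,8], [2,9], [3,7], [4,6], [4,7], [6,9], [8,10]

Hence C_0 ≅ Z^10, C_1 ≅ Z^12.

Boundary ∂_1: C_1 → C_0 maps an edge to its endpoints' difference, ∂[p,q] = q − p. For instance
  ∂[4,7] = [7] − [4].
The 10×12 boundary matrix has rank 9 and Smith normal form diag(1,1,1,1,1,1,1,1,1).

Now H_k = ker ∂_k / im ∂_{k+1}, so:

  H_0: rank C_0 − rank ∂_1 = 10 − 9 = 1, and the invariant factors of ∂_1 are all 1, so H_0 ≅ Z.
  H_1: rank ker ∂_1 − rank ∂_2 = (12 − 9) − 0 = 3, and there is no ∂_2, so H_1 ≅ Z^3.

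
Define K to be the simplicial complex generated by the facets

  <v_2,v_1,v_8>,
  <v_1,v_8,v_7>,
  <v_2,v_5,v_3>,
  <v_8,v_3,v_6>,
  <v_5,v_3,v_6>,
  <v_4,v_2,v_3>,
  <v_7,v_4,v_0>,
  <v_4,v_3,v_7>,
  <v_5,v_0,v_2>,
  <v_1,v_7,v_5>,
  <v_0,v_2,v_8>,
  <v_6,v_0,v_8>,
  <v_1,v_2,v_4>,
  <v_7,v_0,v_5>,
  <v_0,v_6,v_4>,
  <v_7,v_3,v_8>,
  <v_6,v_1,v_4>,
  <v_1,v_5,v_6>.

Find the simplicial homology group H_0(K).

H_0 = Z.

We work with the vertex ordering v_0 < v_1 < v_2 < v_3 < v_4 < v_5 < v_6 < v_7 < v_8. The simplices of K, each written with vertices in increasing order, are:

  0-simplices (9): [v_0], [v_1], [v_2], [v_3], [v_4], [v_5], [v_6], [v_7], [v_8]
  1-simplices (27): (27 of them)
  2-simplices (18): (18 of them)

so the chain groups are C_0 ≅ Z^9, C_1 ≅ Z^27, C_2 ≅ Z^18.

The boundary map ∂_1: C_1 → C_0 sends each edge [p,q] (with p < q) to q − p. For instance
  ∂[v_6,v_8] = [v_8] − [v_6].
The resulting 9×27 matrix has rank 8, and its Smith normal form has invariant factors (1,1,1,1,1,1,1,1).

The boundary map ∂_2: C_2 → C_1 acts by ∂[p,q,r] = [q,r] − [p,r] + [p,q]. For instance
  ∂[v_2,v_3,v_4] = [v_3,v_4] − [v_2,v_4] + [v_2,v_3],
  ∂[v_0,v_4,v_6] = [v_4,v_6] − [v_0,v_6] + [v_0,v_4].
The 27×18 boundary matrix has rank 17 and Smith normal form diag(1,1,1,1,1,1,1,1,1,1,1,1,1,1,1,1,1).

Now H_k = ker ∂_k / im ∂_{k+1}, so:

  H_0: rank C_0 − rank ∂_1 = 9 − 8 = 1, and the invariant factors of ∂_1 are all 1, so H_0 = Z.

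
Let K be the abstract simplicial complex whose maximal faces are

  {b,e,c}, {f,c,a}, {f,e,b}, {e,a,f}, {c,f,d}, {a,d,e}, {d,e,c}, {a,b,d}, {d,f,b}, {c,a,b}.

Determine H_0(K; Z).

H_0 ≅ Z.

Take the total order a < b < c < d < e < f on the vertex set. Then K (dimension 2) consists of the simplices:

  0-simplices (6): a, b, c, d, e, f
  1-simplices (15): ab, ac, ad, ae, af, bc, bd, be, bf, cd, ce, cf, de, df, ef
  2-simplices (10): abc, abd, acf, ade, aef, bce, bdf, bef, cde, cdf

giving chain groups C_0 ≅ Z^6, C_1 ≅ Z^15, C_2 ≅ Z^10.

The boundary map ∂_1: C_1 → C_0 maps an edge to its endpoints' difference, ∂[p,q] = q − p.
This gives a 6×15 integer matrix of rank 5; reducing to Smith normal form yields diagonal entries (1,1,1,1,1).

Boundary ∂_2: C_2 → C_1 sends each 2-simplex [p,q,r] to [q,r] − [p,r] + [p,q]. For instance
  ∂abc = bc − ac + ab,
  ∂cdf = df − cf + cd.
As a 15×10 matrix over Z this has rank 10, with invariant factors (1,1,1,1,1,1,1,1,1,2).

Reading off H_k = ker ∂_k / im ∂_{k+1}:

  H_0: rank C_0 − rank ∂_1 = 6 − 5 = 1, and the invariant factors of ∂_1 are all 1, so H_0 ≅ Z.

(K is a triangulation of the real projective plane RP^2.)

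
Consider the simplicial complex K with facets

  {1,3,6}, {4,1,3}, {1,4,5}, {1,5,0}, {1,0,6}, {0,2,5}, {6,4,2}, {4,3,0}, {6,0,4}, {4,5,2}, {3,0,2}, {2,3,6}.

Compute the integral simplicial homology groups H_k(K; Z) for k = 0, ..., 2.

K has 7 vertices, 18 edges, 12 triangles.
rank ∂_0 = 0, rank ∂_1 = 6 ⇒ b_0 = 7 − 0 − 6 = 1; all invariant factors of ∂_1 are 1 so no torsion. So H_0 = Z.
rank ∂_1 = 6, rank ∂_2 = 12 ⇒ b_1 = 18 − 6 − 12 = 0; ∂_2 has invariant factor(s) [2] giving torsion. So H_1 = Z/2.
rank ∂_2 = 12, rank ∂_3 = 0 ⇒ b_2 = 12 − 12 − 0 = 0. So H_2 = 0.

H_0 = Z,  H_1 = Z/2,  H_2 = 0.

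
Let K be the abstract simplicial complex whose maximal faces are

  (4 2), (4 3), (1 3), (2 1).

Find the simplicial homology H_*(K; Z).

Fix the vertex order 1 < 2 < 3 < 4 and write every simplex with vertices in increasing order. Then dim K = 1 and the simplices of K are:

  0-simplices (4): [1], [2], [3], [4]
  1-simplices (4): [1,2], [1,3], [2,4], [3,4]

Hence C_0 ≅ Z^4, C_1 ≅ Z^4.

∂_1: C_1 → C_0 is given by ∂[p,q] = [q] − [p].
The 4×4 boundary matrix has rank 3 and Smith normal form diag(1,1,1).

Now H_k = ker ∂_k / im ∂_{k+1}, so:

  H_0: rank C_0 − rank ∂_1 = 4 − 3 = 1, and the invariant factors of ∂_1 are all 1, so H_0 = Z.
  H_1: rank ker ∂_1 − rank ∂_2 = (4 − 3) − 0 = 1, and there is no ∂_2, so H_1 = Z.

(K is a triangulation of the circle S^1.)

H_0 ≅ Z,  H_1 ≅ Z.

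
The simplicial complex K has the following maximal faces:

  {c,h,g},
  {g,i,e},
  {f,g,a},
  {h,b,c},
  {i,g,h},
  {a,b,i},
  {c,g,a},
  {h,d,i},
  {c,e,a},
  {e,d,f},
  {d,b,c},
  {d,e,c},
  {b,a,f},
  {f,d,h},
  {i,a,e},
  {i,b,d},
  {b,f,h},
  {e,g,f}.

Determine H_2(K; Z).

Take the total order a < b < c < d < e < f < g < h < i on the vertex set. Then K (dimension 2) consists of the simplices:

  0-simplices (9): a, b, c, d, e, f, g, h, i
  1-simplices (27): ab, ac, ae, af, ag, ai, bc, bd, bf, bh, bi, cd, ce, cg, ch, de, df, dh, di, ef, eg, ei, fg, fh, gh, gi, hi
  2-simplices (18): abf, abi, ace, acg, aei, afg, bcd, bch, bdi, bfh, cde, cgh, def, dfh, dhi, efg, egi, ghi

Hence C_0 ≅ Z^9, C_1 ≅ Z^27, C_2 ≅ Z^18.

Boundary ∂_1: C_1 → C_0 is given by ∂[p,q] = [q] − [p]. For instance
  ∂ae = e − a.
As a 9×27 matrix over Z this has rank 8, with invariant factors (1,1,1,1,1,1,1,1).

∂_2: C_2 → C_1 acts by ∂[p,q,r] = [q,r] − [p,r] + [p,q]. For instance
  ∂efg = fg − eg + ef,
  ∂bch = ch − bh + bc.
This gives a 27×18 integer matrix of rank 18; reducing to Smith normal form yields diagonal entries (1,1,1,1,1,1,1,1,1,1,1,1,1,1,1,1,1,2).

From H_k ≅ ker(∂_k) / im(∂_{k+1}) we obtain:

  H_2: rank ker ∂_2 − rank ∂_3 = (18 − 18) − 0 = 0, and there is no ∂_3, so H_2 = 0.

H_2 ≅ 0.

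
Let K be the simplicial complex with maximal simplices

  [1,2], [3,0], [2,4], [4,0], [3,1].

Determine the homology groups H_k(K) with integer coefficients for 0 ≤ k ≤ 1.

H_0 = Z,  H_1 = Z.

Fix the vertex order 0 < 1 < 2 < 3 < 4 and write every simplex with vertices in increasing order. Then dim K = 1 and the simplices of K are:

  0-simplices (5): [0], [1], [2], [3], [4]
  1-simplices (5): [0,3], [0,4], [1,2], [1,3], [2,4]

Hence C_0 ≅ Z^5, C_1 ≅ Z^5.

∂_1: C_1 → C_0 maps an edge to its endpoints' difference, ∂[p,q] = q − p.
This gives a 5×5 integer matrix of rank 4; reducing to Smith normal form yields diagonal entries (1,1,1,1).

Now H_k = ker ∂_k / im ∂_{k+1}, so:

  H_0: rank C_0 − rank ∂_1 = 5 − 4 = 1, and the invariant factors of ∂_1 are all 1, so H_0 = Z.
  H_1: rank ker ∂_1 − rank ∂_2 = (5 − 4) − 0 = 1, and there is no ∂_2, so H_1 = Z.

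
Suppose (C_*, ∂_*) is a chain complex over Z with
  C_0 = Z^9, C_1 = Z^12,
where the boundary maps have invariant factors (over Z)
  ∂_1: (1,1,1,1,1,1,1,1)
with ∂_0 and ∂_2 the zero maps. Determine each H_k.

H_0: b_0 = 9 − 0 − 8 = 1; torsion from ∂_1 factors > 1: none. So H_0 = Z.
H_1: b_1 = 12 − 8 − 0 = 4; torsion from ∂_2 factors > 1: none. So H_1 = Z^4.

H_0 = Z,  H_1 = Z^4.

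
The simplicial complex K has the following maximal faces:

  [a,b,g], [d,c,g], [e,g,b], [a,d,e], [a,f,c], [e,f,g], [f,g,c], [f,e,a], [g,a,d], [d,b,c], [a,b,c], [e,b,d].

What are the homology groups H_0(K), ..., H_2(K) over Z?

Order the vertices as a < b < c < d < e < f < g. Listing each simplex with vertices in this order, K has dimension 2 with simplices:

  0-simplices (7): a, b, c, d, e, f, g
  1-simplices (18): ab, ac, ad, ae, af, ag, bc, bd, be, bg, cd, cf, cg, de, dg, ef, eg, fg
  2-simplices (12): abc, abg, acf, ade, adg, aef, bcd, bde, beg, cdg, cfg, efg

giving chain groups C_0 ≅ Z^7, C_1 ≅ Z^18, C_2 ≅ Z^12.

Boundary ∂_1: C_1 → C_0 sends each edge [p,q] (with p < q) to q − p. For instance
  ∂ef = f − e.
The resulting 7×18 matrix has rank 6, and its Smith normal form has invariant factors (1,1,1,1,1,1).

Boundary ∂_2: C_2 → C_1 sends each 2-simplex [p,q,r] to [q,r] − [p,r] + [p,q]. For instance
  ∂abc = bc − ac + ab,
  ∂cfg = fg − cg + cf.
The resulting 18×12 matrix has rank 12, and its Smith normal form has invariant factors (1,1,1,1,1,1,1,1,1,1,1,2).

Reading off H_k = ker ∂_k / im ∂_{k+1}:

  H_0: rank C_0 − rank ∂_1 = 7 − 6 = 1, and the invariant factors of ∂_1 are all 1, so H_0 ≅ Z.
  H_1: rank ker ∂_1 − rank ∂_2 = (18 − 6) − 12 = 0, and ∂_2 has invariant factor 2 > 1, so H_1 ≅ Z/2.
  H_2: rank ker ∂_2 − rank ∂_3 = (12 − 12) − 0 = 0, and there is no ∂_3, so H_2 ≅ 0.

(K is a triangulation of the real projective plane RP^2.)

H_0 ≅ Z,  H_1 ≅ Z/2,  H_2 = 0.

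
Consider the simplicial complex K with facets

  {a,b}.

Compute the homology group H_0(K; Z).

H_0 ≅ Z.

Order the vertices as a < b. Listing each simplex with vertices in this order, K has dimension 1 with simplices:

  0-simplices (2): a, b
  1-simplices (1): ab

Hence C_0 ≅ Z^2, C_1 ≅ Z^1.

Boundary ∂_1: C_1 → C_0 maps an edge to its endpoints' difference, ∂[p,q] = q − p. For instance
  ∂ab = b − a.
As a 2×1 matrix over Z this has rank 1, with invariant factors (1).

Now H_k = ker ∂_k / im ∂_{k+1}, so:

  H_0: rank C_0 − rank ∂_1 = 2 − 1 = 1, and the invariant factors of ∂_1 are all 1, so H_0 ≅ Z.

(K is a triangulation of the 1-simplex.)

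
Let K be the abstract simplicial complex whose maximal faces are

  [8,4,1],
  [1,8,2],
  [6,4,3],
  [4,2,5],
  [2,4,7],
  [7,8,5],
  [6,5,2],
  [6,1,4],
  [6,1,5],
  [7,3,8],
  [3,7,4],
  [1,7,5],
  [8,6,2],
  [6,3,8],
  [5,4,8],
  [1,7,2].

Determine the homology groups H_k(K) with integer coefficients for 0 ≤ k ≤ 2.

H_0 = Z,  H_1 = Z^2,  H_2 = Z.

Order the vertices as 1 < 2 < 3 < 4 < 5 < 6 < 7 < 8. Listing each simplex with vertices in this order, K has dimension 2 with simplices:

  0-simplices (8): [1], [2], [3], [4], [5], [6], [7], [8]
  1-simplices (24): (24 of them)
  2-simplices (16): [1,2,7], [1,2,8], [1,4,6], [1,4,8], [1,5,6], [1,5,7], [2,4,5], [2,4,7], [2,5,6], [2,6,8], [3,4,6], [3,4,7], [3,6,8], [3,7,8], [4,5,8], [5,7,8]

so the chain groups are C_0 ≅ Z^8, C_1 ≅ Z^24, C_2 ≅ Z^16.

Boundary ∂_1: C_1 → C_0 sends each edge [p,q] (with p < q) to q − p.
The resulting 8×24 matrix has rank 7, and its Smith normal form has invariant factors (1,1,1,1,1,1,1).

∂_2: C_2 → C_1 acts by ∂[p,q,r] = [q,r] − [p,r] + [p,q]. For instance
  ∂[3,4,7] = [4,7] − [3,7] + [3,4],
  ∂[4,5,8] = [5,8] − [4,8] + [4,5].
The 24×16 boundary matrix has rank 15 and Smith normal form diag(1,1,1,1,1,1,1,1,1,1,1,1,1,1,1).

Now H_k = ker ∂_k / im ∂_{k+1}, so:

  H_0: rank C_0 − rank ∂_1 = 8 − 7 = 1, and the invariant factors of ∂_1 are all 1, so H_0 = Z.
  H_1: rank ker ∂_1 − rank ∂_2 = (24 − 7) − 15 = 2, and the invariant factors of ∂_2 are all 1, so H_1 = Z^2.
  H_2: rank ker ∂_2 − rank ∂_3 = (16 − 15) − 0 = 1, and there is no ∂_3, so H_2 = Z.

(K is a triangulation of the torus T^2.)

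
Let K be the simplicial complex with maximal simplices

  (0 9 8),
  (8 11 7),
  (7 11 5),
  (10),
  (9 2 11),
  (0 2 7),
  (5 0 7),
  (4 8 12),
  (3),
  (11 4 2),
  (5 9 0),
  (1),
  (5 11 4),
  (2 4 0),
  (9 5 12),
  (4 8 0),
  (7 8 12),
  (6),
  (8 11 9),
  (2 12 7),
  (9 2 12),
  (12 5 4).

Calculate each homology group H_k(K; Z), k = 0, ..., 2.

Order the vertices as 0 < 1 < 2 < 3 < 4 < 5 < 6 < 7 < 8 < 9 < 10 < 11 < 12. Listing each simplex with vertices in this order, K has dimension 2 with simplices:

  0-simplices (13): [0], [1], [2], [3], [4], [5], [6], [7], [8], [9], [10], [11], [12]
  1-simplices (27): (27 of them)
  2-simplices (18): (18 of them)

giving chain groups C_0 ≅ Z^13, C_1 ≅ Z^27, C_2 ≅ Z^18.

∂_1: C_1 → C_0 is given by ∂[p,q] = [q] − [p]. For instance
  ∂[4,8] = [8] − [4].
As a 13×27 matrix over Z this has rank 8, with invariant factors (1,1,1,1,1,1,1,1).

∂_2: C_2 → C_1 maps a triangle to the signed sum of its edges. For instance
  ∂[5,9,12] = [9,12] − [5,12] + [5,9],
  ∂[4,8,12] = [8,12] − [4,12] + [4,8].
The resulting 27×18 matrix has rank 17, and its Smith normal form has invariant factors (1,1,1,1,1,1,1,1,1,1,1,1,1,1,1,1,1).

Now H_k = ker ∂_k / im ∂_{k+1}, so:

  H_0: rank C_0 − rank ∂_1 = 13 − 8 = 5, and the invariant factors of ∂_1 are all 1, so H_0 = Z^5.
  H_1: rank ker ∂_1 − rank ∂_2 = (27 − 8) − 17 = 2, and the invariant factors of ∂_2 are all 1, so H_1 = Z^2.
  H_2: rank ker ∂_2 − rank ∂_3 = (18 − 17) − 0 = 1, and there is no ∂_3, so H_2 = Z.

H_0 ≅ Z^5,  H_1 ≅ Z^2,  H_2 ≅ Z.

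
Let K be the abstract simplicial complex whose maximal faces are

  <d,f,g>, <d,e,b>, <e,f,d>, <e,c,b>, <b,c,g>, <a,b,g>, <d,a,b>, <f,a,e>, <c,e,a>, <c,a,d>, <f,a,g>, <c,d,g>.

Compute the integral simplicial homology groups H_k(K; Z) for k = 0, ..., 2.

H_0 = Z,  H_1 = Z/2,  H_2 = 0.

Order the vertices as a < b < c < d < e < f < g. Listing each simplex with vertices in this order, K has dimension 2 with simplices:

  0-simplices (7): a, b, c, d, e, f, g
  1-simplices (18): ab, ac, ad, ae, af, ag, bc, bd, be, bg, cd, ce, cg, de, df, dg, ef, fg
  2-simplices (12): abd, abg, acd, ace, aef, afg, bce, bcg, bde, cdg, def, dfg

so the chain groups are C_0 ≅ Z^7, C_1 ≅ Z^18, C_2 ≅ Z^12.

The boundary map ∂_1: C_1 → C_0 sends each edge [p,q] (with p < q) to q − p. For instance
  ∂ag = g − a.
The resulting 7×18 matrix has rank 6, and its Smith normal form has invariant factors (1,1,1,1,1,1).

Boundary ∂_2: C_2 → C_1 maps a triangle to the signed sum of its edges. For instance
  ∂ace = ce − ae + ac,
  ∂abg = bg − ag + ab.
As a 18×12 matrix over Z this has rank 12, with invariant factors (1,1,1,1,1,1,1,1,1,1,1,2).

Now H_k = ker ∂_k / im ∂_{k+1}, so:

  H_0: rank C_0 − rank ∂_1 = 7 − 6 = 1, and the invariant factors of ∂_1 are all 1, so H_0 = Z.
  H_1: rank ker ∂_1 − rank ∂_2 = (18 − 6) − 12 = 0, and ∂_2 has invariant factor 2 > 1, so H_1 = Z/2.
  H_2: rank ker ∂_2 − rank ∂_3 = (12 − 12) − 0 = 0, and there is no ∂_3, so H_2 = 0.

(K is a triangulation of the real projective plane RP^2.)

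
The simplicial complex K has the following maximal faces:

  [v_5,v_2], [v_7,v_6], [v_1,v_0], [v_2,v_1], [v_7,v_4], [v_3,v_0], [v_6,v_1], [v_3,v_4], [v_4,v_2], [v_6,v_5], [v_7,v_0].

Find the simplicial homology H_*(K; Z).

H_0 ≅ Z,  H_1 ≅ Z^4.

Order the vertices as v_0 < v_1 < v_2 < v_3 < v_4 < v_5 < v_6 < v_7. Listing each simplex with vertices in this order, K has dimension 1 with simplices:

  0-simplices (8): [v_0], [v_1], [v_2], [v_3], [v_4], [v_5], [v_6], [v_7]
  1-simplices (11): [v_0,v_1], [v_0,v_3], [v_0,v_7], [v_1,v_2], [v_1,v_6], [v_2,v_4], [v_2,v_5], [v_3,v_4], [v_4,v_7], [v_5,v_6], [v_6,v_7]

so the chain groups are C_0 ≅ Z^8, C_1 ≅ Z^11.

Boundary ∂_1: C_1 → C_0 maps an edge to its endpoints' difference, ∂[p,q] = q − p. For instance
  ∂[v_1,v_2] = [v_2] − [v_1].
The 8×11 boundary matrix has rank 7 and Smith normal form diag(1,1,1,1,1,1,1).

Reading off H_k = ker ∂_k / im ∂_{k+1}:

  H_0: rank C_0 − rank ∂_1 = 8 − 7 = 1, and the invariant factors of ∂_1 are all 1, so H_0 = Z.
  H_1: rank ker ∂_1 − rank ∂_2 = (11 − 7) − 0 = 4, and there is no ∂_2, so H_1 = Z^4.

As a check, the Euler characteristic is 8 − 11 = -3, which agrees with 1 − 4 = -3.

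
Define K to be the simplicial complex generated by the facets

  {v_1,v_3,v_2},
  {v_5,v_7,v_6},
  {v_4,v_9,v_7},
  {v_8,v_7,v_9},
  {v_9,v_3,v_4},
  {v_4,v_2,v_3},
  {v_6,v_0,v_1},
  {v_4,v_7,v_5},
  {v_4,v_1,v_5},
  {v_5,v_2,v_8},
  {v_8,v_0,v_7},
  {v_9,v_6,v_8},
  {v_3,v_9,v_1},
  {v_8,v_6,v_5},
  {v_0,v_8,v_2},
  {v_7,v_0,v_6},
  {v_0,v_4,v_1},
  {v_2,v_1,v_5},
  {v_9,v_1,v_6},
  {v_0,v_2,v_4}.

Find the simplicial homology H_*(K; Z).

H_0 ≅ Z,  H_1 ≅ Z ⊕ Z/2Z,  H_2 = 0.

Fix the vertex order v_0 < v_1 < v_2 < v_3 < v_4 < v_5 < v_6 < v_7 < v_8 < v_9 and write every simplex with vertices in increasing order. Then dim K = 2 and the simplices of K are:

  0-simplices (10): [v_0], [v_1], [v_2], [v_3], [v_4], [v_5], [v_6], [v_7], [v_8], [v_9]
  1-simplices (30): (30 of them)
  2-simplices (20): (20 of them)

giving chain groups C_0 ≅ Z^10, C_1 ≅ Z^30, C_2 ≅ Z^20.

Boundary ∂_1: C_1 → C_0 is given by ∂[p,q] = [q] − [p]. For instance
  ∂[v_3,v_4] = [v_4] − [v_3].
The 10×30 boundary matrix has rank 9 and Smith normal form diag(1,1,1,1,1,1,1,1,1).

Boundary ∂_2: C_2 → C_1 acts by ∂[p,q,r] = [q,r] − [p,r] + [p,q]. For instance
  ∂[v_3,v_4,v_9] = [v_4,v_9] − [v_3,v_9] + [v_3,v_4],
  ∂[v_0,v_6,v_7] = [v_6,v_7] − [v_0,v_7] + [v_0,v_6].
This gives a 30×20 integer matrix of rank 20; reducing to Smith normal form yields diagonal entries (1,1,1,1,1,1,1,1,1,1,1,1,1,1,1,1,1,1,1,2).

Computing H_k = (kernel of ∂_k) / (image of ∂_{k+1}):

  H_0: rank C_0 − rank ∂_1 = 10 − 9 = 1, and the invariant factors of ∂_1 are all 1, so H_0 = Z.
  H_1: rank ker ∂_1 − rank ∂_2 = (30 − 9) − 20 = 1, and ∂_2 has invariant factor 2 > 1, so H_1 = Z ⊕ Z/2Z.
  H_2: rank ker ∂_2 − rank ∂_3 = (20 − 20) − 0 = 0, and there is no ∂_3, so H_2 = 0.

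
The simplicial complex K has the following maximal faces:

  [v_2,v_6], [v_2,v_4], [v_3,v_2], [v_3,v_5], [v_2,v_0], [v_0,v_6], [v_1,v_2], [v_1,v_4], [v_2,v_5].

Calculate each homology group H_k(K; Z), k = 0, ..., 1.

H_0 ≅ Z,  H_1 ≅ Z^3.

Take the total order v_0 < v_1 < v_2 < v_3 < v_4 < v_5 < v_6 on the vertex set. Then K (dimension 1) consists of the simplices:

  0-simplices (7): [v_0], [v_1], [v_2], [v_3], [v_4], [v_5], [v_6]
  1-simplices (9): [v_0,v_2], [v_0,v_6], [v_1,v_2], [v_1,v_4], [v_2,v_3], [v_2,v_4], [v_2,v_5], [v_2,v_6], [v_3,v_5]

Hence C_0 ≅ Z^7, C_1 ≅ Z^9.

Boundary ∂_1: C_1 → C_0 is given by ∂[p,q] = [q] − [p]. For instance
  ∂[v_2,v_6] = [v_6] − [v_2].
This gives a 7×9 integer matrix of rank 6; reducing to Smith normal form yields diagonal entries (1,1,1,1,1,1).

Now H_k = ker ∂_k / im ∂_{k+1}, so:

  H_0: rank C_0 − rank ∂_1 = 7 − 6 = 1, and the invariant factors of ∂_1 are all 1, so H_0 ≅ Z.
  H_1: rank ker ∂_1 − rank ∂_2 = (9 − 6) − 0 = 3, and there is no ∂_2, so H_1 ≅ Z^3.

(K is a triangulation of a wedge of 3 circles.)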